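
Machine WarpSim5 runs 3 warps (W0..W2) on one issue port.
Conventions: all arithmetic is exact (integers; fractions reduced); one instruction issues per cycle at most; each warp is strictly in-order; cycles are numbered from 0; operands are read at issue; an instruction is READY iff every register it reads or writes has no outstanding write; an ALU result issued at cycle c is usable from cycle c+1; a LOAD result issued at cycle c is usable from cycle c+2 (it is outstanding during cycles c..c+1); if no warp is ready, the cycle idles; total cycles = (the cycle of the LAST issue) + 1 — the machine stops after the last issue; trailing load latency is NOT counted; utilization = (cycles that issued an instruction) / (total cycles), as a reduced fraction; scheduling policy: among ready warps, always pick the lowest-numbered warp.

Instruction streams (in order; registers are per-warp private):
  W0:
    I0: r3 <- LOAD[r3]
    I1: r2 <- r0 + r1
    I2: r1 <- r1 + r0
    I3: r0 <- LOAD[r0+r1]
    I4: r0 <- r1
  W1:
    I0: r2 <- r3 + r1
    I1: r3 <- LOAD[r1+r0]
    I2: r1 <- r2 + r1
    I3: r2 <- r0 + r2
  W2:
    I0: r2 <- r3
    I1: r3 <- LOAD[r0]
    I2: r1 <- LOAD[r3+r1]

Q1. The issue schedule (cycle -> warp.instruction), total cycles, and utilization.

cycle 0: W0.I0
cycle 1: W0.I1
cycle 2: W0.I2
cycle 3: W0.I3
cycle 4: W1.I0
cycle 5: W0.I4
cycle 6: W1.I1
cycle 7: W1.I2
cycle 8: W1.I3
cycle 9: W2.I0
cycle 10: W2.I1
cycle 11: idle
cycle 12: W2.I2

Answer: 13 cycles, utilization 12/13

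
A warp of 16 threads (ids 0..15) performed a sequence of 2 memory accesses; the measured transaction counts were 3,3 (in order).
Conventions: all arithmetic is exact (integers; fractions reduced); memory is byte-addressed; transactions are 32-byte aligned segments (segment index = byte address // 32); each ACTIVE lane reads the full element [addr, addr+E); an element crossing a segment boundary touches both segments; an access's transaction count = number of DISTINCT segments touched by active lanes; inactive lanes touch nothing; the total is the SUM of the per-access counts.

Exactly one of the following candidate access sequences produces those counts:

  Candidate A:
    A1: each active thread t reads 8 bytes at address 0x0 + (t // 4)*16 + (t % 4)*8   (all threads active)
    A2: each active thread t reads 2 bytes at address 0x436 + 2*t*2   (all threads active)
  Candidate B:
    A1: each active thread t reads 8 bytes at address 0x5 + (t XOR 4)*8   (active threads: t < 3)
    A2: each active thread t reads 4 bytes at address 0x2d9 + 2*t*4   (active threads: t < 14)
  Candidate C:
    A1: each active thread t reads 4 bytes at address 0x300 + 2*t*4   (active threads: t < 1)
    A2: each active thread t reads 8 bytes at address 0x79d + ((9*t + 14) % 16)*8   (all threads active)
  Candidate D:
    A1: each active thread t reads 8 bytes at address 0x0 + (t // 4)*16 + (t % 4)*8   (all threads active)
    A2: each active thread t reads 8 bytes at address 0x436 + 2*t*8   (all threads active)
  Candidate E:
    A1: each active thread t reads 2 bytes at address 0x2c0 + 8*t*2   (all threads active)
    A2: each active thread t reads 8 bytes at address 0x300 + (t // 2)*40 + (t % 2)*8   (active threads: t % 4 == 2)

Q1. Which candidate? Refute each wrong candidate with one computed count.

B: A1 gives 1 transaction, not 3
C: A1 gives 1 transaction, not 3
D: A2 gives 9 transactions, not 3
E: A1 gives 8 transactions, not 3
A: all counts match (3,3)

Answer: A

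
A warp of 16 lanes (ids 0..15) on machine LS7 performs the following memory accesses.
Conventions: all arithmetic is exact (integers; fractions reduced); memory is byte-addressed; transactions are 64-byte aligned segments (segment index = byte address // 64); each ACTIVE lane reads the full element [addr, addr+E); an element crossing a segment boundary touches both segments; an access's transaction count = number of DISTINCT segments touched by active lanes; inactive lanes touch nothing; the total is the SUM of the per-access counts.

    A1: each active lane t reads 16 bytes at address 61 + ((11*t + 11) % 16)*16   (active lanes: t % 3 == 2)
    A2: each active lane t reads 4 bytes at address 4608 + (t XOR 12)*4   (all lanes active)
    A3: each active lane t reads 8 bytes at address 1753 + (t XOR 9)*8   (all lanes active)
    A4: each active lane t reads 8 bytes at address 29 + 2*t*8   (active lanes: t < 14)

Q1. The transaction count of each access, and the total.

A1: 2 transactions
A2: 1 transaction
A3: 3 transactions
A4: 4 transactions

Answer: 2,1,3,4; total 10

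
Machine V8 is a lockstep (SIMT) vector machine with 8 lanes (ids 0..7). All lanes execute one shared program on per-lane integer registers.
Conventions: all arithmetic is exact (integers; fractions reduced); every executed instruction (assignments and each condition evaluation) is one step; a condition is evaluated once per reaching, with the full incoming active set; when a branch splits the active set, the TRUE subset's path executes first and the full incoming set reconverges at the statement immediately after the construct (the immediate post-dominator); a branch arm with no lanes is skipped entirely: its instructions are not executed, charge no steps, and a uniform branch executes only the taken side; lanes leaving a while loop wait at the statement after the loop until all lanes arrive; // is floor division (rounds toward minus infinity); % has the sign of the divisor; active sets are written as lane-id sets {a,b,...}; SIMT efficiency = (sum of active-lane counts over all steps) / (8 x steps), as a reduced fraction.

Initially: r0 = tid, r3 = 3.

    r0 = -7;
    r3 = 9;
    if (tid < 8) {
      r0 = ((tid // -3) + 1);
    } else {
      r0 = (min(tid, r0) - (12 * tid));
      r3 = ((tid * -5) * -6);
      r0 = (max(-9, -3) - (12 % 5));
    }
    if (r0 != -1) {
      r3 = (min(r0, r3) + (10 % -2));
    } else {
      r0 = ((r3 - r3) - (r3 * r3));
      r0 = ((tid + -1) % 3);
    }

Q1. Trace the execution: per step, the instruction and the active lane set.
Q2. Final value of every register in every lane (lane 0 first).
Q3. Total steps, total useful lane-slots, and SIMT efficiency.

step 0: r0 <- -7                     {0,1,2,3,4,5,6,7}
step 1: r3 <- 9                      {0,1,2,3,4,5,6,7}
step 2: eval (tid < 8)               {0,1,2,3,4,5,6,7}
step 3: r0 <- ((tid // -3) + 1)      {0,1,2,3,4,5,6,7}
step 4: eval (r0 != -1)              {0,1,2,3,4,5,6,7}
step 5: r3 <- (min(r0, r3) + (10 % -2)) {0,1,2,3,7}
step 6: r0 <- ((r3 - r3) - (r3 * r3)) {4,5,6}
step 7: r0 <- ((tid + -1) % 3)       {4,5,6}

Answer: 8 steps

r0: 1,0,0,0,0,1,2,-2
r3: 1,0,0,0,9,9,9,-2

steps = 8; useful = 51; efficiency = 51/64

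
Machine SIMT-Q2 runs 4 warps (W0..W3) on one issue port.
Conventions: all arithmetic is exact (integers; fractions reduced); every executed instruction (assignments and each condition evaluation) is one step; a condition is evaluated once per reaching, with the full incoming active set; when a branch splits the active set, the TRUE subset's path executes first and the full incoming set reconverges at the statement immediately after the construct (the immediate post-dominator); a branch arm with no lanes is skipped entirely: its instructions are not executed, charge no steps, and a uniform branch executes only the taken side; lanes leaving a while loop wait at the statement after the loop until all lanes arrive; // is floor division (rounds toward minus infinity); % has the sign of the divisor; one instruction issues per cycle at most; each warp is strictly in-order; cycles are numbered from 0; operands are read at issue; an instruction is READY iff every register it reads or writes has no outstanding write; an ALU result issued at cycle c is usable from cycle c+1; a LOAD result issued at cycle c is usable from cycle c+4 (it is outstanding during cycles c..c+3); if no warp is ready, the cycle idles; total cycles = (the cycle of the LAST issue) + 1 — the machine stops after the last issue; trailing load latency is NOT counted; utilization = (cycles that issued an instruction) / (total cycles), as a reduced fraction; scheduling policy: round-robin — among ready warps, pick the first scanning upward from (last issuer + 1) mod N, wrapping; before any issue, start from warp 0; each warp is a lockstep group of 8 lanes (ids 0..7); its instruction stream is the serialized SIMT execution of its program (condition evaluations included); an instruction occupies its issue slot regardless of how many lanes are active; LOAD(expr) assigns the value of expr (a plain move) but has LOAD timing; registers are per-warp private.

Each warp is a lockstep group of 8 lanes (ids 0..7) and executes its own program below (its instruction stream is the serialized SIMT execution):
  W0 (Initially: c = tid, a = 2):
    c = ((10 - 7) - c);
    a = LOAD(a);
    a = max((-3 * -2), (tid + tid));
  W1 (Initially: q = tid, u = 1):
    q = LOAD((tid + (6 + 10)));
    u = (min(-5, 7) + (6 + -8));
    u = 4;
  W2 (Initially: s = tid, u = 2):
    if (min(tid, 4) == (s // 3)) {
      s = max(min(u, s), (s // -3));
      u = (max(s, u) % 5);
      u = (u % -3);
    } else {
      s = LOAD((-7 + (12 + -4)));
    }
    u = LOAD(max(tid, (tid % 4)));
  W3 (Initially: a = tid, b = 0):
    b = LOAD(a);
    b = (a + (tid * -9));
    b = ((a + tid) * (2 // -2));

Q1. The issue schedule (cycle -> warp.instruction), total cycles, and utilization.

cycle 0: W0.I0
cycle 1: W1.I0
cycle 2: W2.I0
cycle 3: W3.I0
cycle 4: W0.I1
cycle 5: W1.I1
cycle 6: W2.I1
cycle 7: W3.I1
cycle 8: W0.I2
cycle 9: W1.I2
cycle 10: W2.I2
cycle 11: W3.I2
cycle 12: W2.I3
cycle 13: W2.I4
cycle 14: W2.I5

Answer: 15 cycles, utilization 1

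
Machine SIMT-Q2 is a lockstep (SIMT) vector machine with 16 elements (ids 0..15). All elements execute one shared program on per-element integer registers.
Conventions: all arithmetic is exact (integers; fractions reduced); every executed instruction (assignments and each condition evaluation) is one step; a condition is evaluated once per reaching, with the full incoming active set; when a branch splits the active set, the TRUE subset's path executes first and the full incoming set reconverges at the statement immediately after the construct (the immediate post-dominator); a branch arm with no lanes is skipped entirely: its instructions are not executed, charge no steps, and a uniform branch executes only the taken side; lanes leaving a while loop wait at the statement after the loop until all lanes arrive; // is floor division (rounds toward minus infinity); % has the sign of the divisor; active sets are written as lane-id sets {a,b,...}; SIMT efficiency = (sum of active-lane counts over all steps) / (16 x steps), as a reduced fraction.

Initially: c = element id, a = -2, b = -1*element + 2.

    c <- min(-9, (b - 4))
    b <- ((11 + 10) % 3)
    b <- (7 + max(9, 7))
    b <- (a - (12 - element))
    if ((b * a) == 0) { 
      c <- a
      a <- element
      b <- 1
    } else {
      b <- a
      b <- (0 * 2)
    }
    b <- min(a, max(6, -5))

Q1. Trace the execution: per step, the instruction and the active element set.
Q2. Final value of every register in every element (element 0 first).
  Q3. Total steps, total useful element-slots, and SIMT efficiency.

step 0: c <- min(-9, (b - 4))        {0,1,2,3,4,5,6,7,8,9,10,11,12,13,14,15}
step 1: b <- ((11 + 10) % 3)         {0,1,2,3,4,5,6,7,8,9,10,11,12,13,14,15}
step 2: b <- (7 + max(9, 7))         {0,1,2,3,4,5,6,7,8,9,10,11,12,13,14,15}
step 3: b <- (a - (12 - element))    {0,1,2,3,4,5,6,7,8,9,10,11,12,13,14,15}
step 4: eval ((b * a) == 0)          {0,1,2,3,4,5,6,7,8,9,10,11,12,13,14,15}
step 5: c <- a                       {14}
step 6: a <- element                 {14}
step 7: b <- 1                       {14}
step 8: b <- a                       {0,1,2,3,4,5,6,7,8,9,10,11,12,13,15}
step 9: b <- (0 * 2)                 {0,1,2,3,4,5,6,7,8,9,10,11,12,13,15}
step 10: b <- min(a, max(6, -5))      {0,1,2,3,4,5,6,7,8,9,10,11,12,13,14,15}

Answer: 11 steps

c: -9,-9,-9,-9,-9,-9,-9,-9,-10,-11,-12,-13,-14,-15,-2,-17
a: -2,-2,-2,-2,-2,-2,-2,-2,-2,-2,-2,-2,-2,-2,14,-2
b: -2,-2,-2,-2,-2,-2,-2,-2,-2,-2,-2,-2,-2,-2,6,-2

steps = 11; useful = 129; efficiency = 129/176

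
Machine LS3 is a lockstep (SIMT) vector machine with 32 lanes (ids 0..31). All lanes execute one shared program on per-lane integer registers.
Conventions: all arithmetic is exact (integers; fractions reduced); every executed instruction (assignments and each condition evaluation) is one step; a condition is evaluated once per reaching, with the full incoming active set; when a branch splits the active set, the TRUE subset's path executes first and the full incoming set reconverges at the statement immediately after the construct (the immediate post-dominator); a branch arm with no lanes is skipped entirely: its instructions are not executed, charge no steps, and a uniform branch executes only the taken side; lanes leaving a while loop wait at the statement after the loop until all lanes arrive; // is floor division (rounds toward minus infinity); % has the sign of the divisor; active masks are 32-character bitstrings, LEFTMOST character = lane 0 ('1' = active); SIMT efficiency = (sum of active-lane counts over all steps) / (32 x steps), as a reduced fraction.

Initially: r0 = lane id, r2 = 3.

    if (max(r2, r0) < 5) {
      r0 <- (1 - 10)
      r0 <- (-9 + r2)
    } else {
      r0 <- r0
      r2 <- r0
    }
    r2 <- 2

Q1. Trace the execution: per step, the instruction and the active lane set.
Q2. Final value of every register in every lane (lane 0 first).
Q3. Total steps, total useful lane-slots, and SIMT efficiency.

step 0: eval (max(r2, r0) < 5)       11111111111111111111111111111111
step 1: r0 <- (1 - 10)               11111000000000000000000000000000
step 2: r0 <- (-9 + r2)              11111000000000000000000000000000
step 3: r0 <- r0                     00000111111111111111111111111111
step 4: r2 <- r0                     00000111111111111111111111111111
step 5: r2 <- 2                      11111111111111111111111111111111

Answer: 6 steps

r0: -6,-6,-6,-6,-6,5,6,7,8,9,10,11,12,13,14,15,16,17,18,19,20,21,22,23,24,25,26,27,28,29,30,31
r2: 2,2,2,2,2,2,2,2,2,2,2,2,2,2,2,2,2,2,2,2,2,2,2,2,2,2,2,2,2,2,2,2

steps = 6; useful = 128; efficiency = 128/192 = 2/3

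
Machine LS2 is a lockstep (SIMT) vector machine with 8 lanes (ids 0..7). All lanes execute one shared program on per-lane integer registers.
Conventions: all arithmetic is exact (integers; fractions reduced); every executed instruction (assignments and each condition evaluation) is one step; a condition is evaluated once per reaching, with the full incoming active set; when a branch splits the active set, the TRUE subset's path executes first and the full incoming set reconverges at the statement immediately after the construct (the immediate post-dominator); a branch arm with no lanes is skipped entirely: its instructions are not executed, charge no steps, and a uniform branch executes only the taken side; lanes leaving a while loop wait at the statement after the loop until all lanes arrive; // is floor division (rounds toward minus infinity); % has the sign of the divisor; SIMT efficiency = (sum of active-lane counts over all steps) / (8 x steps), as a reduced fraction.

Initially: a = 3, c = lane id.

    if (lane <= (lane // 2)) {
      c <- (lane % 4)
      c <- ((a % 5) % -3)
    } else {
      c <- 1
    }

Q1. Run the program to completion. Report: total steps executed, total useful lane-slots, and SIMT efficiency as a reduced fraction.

Answer: 4 steps, 17 useful, 17/32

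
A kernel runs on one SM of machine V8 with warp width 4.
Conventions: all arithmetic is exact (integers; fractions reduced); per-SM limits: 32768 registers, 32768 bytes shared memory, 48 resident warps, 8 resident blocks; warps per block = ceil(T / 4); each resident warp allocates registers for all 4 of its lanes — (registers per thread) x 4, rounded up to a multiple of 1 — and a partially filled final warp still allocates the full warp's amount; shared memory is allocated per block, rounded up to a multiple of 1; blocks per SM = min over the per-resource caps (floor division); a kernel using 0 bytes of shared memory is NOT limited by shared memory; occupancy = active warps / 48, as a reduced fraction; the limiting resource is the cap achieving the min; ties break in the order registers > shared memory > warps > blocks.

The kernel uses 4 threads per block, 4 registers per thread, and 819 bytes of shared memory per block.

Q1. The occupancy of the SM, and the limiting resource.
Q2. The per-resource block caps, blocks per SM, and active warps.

Answer: occupancy 1/6, limited by blocks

registers: 2048 blocks
shared memory: 40 blocks
warps: 48 blocks
blocks: 8 blocks

Answer: 8 blocks, 8 active warps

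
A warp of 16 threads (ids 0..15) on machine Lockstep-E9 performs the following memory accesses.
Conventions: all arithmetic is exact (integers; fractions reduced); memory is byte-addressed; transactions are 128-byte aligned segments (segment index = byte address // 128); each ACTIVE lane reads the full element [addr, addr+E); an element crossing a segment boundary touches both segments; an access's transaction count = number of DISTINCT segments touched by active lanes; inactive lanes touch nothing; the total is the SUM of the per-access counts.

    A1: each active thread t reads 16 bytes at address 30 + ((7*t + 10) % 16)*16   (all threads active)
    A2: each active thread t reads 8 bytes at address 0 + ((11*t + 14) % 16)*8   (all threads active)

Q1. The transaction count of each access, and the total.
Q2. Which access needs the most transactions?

A1: 3 transactions
A2: 1 transaction

Answer: 3,1; total 4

Answer: A1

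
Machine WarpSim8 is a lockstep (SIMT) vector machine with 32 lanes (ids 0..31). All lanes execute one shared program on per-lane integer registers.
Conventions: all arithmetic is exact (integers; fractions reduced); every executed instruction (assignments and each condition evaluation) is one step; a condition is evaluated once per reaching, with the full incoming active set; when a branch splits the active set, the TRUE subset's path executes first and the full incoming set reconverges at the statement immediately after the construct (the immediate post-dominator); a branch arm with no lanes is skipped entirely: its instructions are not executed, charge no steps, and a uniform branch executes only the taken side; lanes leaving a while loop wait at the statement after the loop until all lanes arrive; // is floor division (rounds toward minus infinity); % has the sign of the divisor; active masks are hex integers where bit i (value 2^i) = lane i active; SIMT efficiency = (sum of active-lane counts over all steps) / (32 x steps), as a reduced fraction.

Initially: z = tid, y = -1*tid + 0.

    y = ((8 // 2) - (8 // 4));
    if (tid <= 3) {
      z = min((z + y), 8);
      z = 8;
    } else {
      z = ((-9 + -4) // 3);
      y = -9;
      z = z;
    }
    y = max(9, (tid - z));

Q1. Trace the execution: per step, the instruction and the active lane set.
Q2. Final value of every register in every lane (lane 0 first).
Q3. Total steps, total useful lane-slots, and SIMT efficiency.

step 0: y <- ((8 // 2) - (8 // 4))   0xffffffff
step 1: eval (tid <= 3)              0xffffffff
step 2: z <- min((z + y), 8)         0x0000000f
step 3: z <- 8                       0x0000000f
step 4: z <- ((-9 + -4) // 3)        0xfffffff0
step 5: y <- -9                      0xfffffff0
step 6: z <- z                       0xfffffff0
step 7: y <- max(9, (tid - z))       0xffffffff

Answer: 8 steps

z: 8,8,8,8,-5,-5,-5,-5,-5,-5,-5,-5,-5,-5,-5,-5,-5,-5,-5,-5,-5,-5,-5,-5,-5,-5,-5,-5,-5,-5,-5,-5
y: 9,9,9,9,9,10,11,12,13,14,15,16,17,18,19,20,21,22,23,24,25,26,27,28,29,30,31,32,33,34,35,36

steps = 8; useful = 188; efficiency = 188/256 = 47/64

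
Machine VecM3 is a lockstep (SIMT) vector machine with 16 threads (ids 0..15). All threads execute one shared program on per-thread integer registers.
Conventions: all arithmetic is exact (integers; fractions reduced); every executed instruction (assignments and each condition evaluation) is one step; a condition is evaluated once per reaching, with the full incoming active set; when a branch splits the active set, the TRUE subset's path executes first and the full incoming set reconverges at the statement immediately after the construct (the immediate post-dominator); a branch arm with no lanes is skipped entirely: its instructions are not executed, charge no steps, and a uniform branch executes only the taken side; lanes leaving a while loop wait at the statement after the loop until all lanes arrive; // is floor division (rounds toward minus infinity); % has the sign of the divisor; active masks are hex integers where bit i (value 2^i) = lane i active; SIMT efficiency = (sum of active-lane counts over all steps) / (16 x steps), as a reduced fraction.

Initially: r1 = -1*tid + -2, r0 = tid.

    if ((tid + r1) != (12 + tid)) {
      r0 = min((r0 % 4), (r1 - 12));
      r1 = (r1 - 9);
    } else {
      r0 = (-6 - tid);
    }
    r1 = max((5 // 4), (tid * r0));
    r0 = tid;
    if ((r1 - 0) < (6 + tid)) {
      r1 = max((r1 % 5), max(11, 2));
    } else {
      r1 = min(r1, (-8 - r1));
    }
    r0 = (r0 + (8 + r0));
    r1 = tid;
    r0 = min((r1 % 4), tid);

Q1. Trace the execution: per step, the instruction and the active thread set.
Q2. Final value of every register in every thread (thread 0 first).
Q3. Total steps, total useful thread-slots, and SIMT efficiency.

step 0: eval ((tid + r1) != (12 + tid)) 0xffff
step 1: r0 <- min((r0 % 4), (r1 - 12)) 0xffff
step 2: r1 <- (r1 - 9)               0xffff
step 3: r1 <- max((5 // 4), (tid * r0)) 0xffff
step 4: r0 <- tid                    0xffff
step 5: eval ((r1 - 0) < (6 + tid))  0xffff
step 6: r1 <- max((r1 % 5), max(11, 2)) 0xffff
step 7: r0 <- (r0 + (8 + r0))        0xffff
step 8: r1 <- tid                    0xffff
step 9: r0 <- min((r1 % 4), tid)     0xffff

Answer: 10 steps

r1: 0,1,2,3,4,5,6,7,8,9,10,11,12,13,14,15
r0: 0,1,2,3,0,1,2,3,0,1,2,3,0,1,2,3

steps = 10; useful = 160; efficiency = 160/160 = 1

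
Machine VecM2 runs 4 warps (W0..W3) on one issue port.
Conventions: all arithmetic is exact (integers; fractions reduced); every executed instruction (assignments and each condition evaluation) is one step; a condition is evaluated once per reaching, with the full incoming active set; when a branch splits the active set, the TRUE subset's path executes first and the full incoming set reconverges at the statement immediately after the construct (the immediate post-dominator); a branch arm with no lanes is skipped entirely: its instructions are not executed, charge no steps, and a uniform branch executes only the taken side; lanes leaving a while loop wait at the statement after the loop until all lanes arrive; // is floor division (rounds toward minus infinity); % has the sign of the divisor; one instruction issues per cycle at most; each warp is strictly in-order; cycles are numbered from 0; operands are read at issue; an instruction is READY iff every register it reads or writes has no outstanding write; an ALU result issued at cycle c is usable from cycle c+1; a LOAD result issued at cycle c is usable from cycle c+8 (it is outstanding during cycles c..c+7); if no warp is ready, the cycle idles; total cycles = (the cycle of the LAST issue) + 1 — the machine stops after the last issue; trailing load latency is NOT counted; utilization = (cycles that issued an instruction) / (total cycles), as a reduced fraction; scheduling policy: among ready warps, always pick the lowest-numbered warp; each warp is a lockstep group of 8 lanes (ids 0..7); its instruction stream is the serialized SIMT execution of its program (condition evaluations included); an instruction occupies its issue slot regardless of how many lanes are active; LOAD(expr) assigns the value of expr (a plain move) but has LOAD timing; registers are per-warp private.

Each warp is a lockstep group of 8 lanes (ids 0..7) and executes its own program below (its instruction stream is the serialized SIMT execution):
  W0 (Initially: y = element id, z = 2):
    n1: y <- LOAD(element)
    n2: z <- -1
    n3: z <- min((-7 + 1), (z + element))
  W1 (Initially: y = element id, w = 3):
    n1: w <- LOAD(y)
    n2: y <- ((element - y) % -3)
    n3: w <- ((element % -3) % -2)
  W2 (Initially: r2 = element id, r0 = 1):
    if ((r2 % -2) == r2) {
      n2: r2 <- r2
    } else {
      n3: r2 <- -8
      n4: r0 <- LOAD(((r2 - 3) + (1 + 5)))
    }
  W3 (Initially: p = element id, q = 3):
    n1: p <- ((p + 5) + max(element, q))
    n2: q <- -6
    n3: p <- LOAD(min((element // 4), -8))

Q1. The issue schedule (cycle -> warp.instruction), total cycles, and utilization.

cycle 0: W0.I0
cycle 1: W0.I1
cycle 2: W0.I2
cycle 3: W1.I0
cycle 4: W1.I1
cycle 5: W2.I0
cycle 6: W2.I1
cycle 7: W2.I2
cycle 8: W2.I3
cycle 9: W3.I0
cycle 10: W3.I1
cycle 11: W1.I2
cycle 12: W3.I2

Answer: 13 cycles, utilization 1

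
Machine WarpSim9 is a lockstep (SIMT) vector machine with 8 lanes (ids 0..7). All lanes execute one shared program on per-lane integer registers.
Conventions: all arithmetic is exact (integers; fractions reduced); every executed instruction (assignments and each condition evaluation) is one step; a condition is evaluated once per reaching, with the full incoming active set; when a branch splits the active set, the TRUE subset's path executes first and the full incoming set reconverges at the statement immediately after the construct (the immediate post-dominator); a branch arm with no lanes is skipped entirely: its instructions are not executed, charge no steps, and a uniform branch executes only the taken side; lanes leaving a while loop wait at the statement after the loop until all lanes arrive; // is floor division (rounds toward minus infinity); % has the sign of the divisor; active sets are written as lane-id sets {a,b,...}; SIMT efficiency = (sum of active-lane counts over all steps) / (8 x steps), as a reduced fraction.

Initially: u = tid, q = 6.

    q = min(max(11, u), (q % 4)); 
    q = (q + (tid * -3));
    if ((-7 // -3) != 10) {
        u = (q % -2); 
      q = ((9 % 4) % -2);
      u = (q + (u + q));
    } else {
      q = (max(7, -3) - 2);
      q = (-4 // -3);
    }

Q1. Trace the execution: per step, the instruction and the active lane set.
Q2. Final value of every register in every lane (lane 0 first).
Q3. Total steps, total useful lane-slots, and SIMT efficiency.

step 0: q <- min(max(11, u), (q % 4)) {0,1,2,3,4,5,6,7}
step 1: q <- (q + (tid * -3))        {0,1,2,3,4,5,6,7}
step 2: eval ((-7 // -3) != 10)      {0,1,2,3,4,5,6,7}
step 3: u <- (q % -2)                {0,1,2,3,4,5,6,7}
step 4: q <- ((9 % 4) % -2)          {0,1,2,3,4,5,6,7}
step 5: u <- (q + (u + q))           {0,1,2,3,4,5,6,7}

Answer: 6 steps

u: -2,-3,-2,-3,-2,-3,-2,-3
q: -1,-1,-1,-1,-1,-1,-1,-1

steps = 6; useful = 48; efficiency = 48/48 = 1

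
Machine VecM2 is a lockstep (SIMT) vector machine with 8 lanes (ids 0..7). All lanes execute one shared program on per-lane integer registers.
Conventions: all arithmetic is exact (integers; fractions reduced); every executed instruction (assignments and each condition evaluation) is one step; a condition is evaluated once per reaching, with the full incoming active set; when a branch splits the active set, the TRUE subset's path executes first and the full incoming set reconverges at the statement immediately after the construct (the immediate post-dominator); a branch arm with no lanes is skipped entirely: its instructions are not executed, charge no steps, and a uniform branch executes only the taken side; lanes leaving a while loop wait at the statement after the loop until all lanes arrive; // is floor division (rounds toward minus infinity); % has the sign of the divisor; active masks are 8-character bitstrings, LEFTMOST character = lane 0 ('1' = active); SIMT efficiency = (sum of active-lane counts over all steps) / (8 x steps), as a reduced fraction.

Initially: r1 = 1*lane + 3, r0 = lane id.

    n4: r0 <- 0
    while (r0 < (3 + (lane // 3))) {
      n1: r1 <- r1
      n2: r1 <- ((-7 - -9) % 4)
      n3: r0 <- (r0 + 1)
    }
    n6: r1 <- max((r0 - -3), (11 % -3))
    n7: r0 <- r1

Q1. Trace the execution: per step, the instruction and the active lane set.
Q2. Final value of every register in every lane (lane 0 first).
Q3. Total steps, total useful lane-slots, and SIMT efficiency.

step 0: r0 <- 0                      11111111
step 1: eval (r0 < (3 + (lane // 3))) 11111111
step 2: r1 <- r1                     11111111
step 3: r1 <- ((-7 - -9) % 4)        11111111
step 4: r0 <- (r0 + 1)               11111111
step 5: eval (r0 < (3 + (lane // 3))) 11111111
step 6: r1 <- r1                     11111111
step 7: r1 <- ((-7 - -9) % 4)        11111111
step 8: r0 <- (r0 + 1)               11111111
step 9: eval (r0 < (3 + (lane // 3))) 11111111
step 10: r1 <- r1                     11111111
step 11: r1 <- ((-7 - -9) % 4)        11111111
step 12: r0 <- (r0 + 1)               11111111
step 13: eval (r0 < (3 + (lane // 3))) 11111111
step 14: r1 <- r1                     00011111
step 15: r1 <- ((-7 - -9) % 4)        00011111
step 16: r0 <- (r0 + 1)               00011111
step 17: eval (r0 < (3 + (lane // 3))) 00011111
step 18: r1 <- r1                     00000011
step 19: r1 <- ((-7 - -9) % 4)        00000011
step 20: r0 <- (r0 + 1)               00000011
step 21: eval (r0 < (3 + (lane // 3))) 00000011
step 22: r1 <- max((r0 - -3), (11 % -3)) 11111111
step 23: r0 <- r1                     11111111

Answer: 24 steps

r1: 6,6,6,7,7,7,8,8
r0: 6,6,6,7,7,7,8,8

steps = 24; useful = 156; efficiency = 156/192 = 13/16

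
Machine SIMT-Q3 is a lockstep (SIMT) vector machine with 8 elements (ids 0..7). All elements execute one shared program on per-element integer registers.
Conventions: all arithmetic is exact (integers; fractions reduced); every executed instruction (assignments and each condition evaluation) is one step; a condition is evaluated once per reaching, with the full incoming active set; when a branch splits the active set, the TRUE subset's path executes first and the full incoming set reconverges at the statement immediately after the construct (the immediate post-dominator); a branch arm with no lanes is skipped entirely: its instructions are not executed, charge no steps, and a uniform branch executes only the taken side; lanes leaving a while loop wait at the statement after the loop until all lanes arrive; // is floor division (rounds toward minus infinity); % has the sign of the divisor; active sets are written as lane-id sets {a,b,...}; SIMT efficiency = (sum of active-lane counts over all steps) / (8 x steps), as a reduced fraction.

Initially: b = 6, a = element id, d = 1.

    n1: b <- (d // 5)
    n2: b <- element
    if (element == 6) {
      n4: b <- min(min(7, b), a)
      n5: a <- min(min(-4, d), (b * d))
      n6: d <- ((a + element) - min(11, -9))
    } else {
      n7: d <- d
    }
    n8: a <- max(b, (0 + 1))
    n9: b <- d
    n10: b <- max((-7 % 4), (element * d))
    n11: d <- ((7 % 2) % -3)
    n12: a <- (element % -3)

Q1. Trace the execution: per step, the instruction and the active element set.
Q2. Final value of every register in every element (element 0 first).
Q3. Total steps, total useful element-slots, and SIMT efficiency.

step 0: b <- (d // 5)                {0,1,2,3,4,5,6,7}
step 1: b <- element                 {0,1,2,3,4,5,6,7}
step 2: eval (element == 6)          {0,1,2,3,4,5,6,7}
step 3: b <- min(min(7, b), a)       {6}
step 4: a <- min(min(-4, d), (b * d)) {6}
step 5: d <- ((a + element) - min(11, -9)) {6}
step 6: d <- d                       {0,1,2,3,4,5,7}
step 7: a <- max(b, (0 + 1))         {0,1,2,3,4,5,6,7}
step 8: b <- d                       {0,1,2,3,4,5,6,7}
step 9: b <- max((-7 % 4), (element * d)) {0,1,2,3,4,5,6,7}
step 10: d <- ((7 % 2) % -3)          {0,1,2,3,4,5,6,7}
step 11: a <- (element % -3)          {0,1,2,3,4,5,6,7}

Answer: 12 steps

b: 1,1,2,3,4,5,66,7
a: 0,-2,-1,0,-2,-1,0,-2
d: -2,-2,-2,-2,-2,-2,-2,-2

steps = 12; useful = 74; efficiency = 74/96 = 37/48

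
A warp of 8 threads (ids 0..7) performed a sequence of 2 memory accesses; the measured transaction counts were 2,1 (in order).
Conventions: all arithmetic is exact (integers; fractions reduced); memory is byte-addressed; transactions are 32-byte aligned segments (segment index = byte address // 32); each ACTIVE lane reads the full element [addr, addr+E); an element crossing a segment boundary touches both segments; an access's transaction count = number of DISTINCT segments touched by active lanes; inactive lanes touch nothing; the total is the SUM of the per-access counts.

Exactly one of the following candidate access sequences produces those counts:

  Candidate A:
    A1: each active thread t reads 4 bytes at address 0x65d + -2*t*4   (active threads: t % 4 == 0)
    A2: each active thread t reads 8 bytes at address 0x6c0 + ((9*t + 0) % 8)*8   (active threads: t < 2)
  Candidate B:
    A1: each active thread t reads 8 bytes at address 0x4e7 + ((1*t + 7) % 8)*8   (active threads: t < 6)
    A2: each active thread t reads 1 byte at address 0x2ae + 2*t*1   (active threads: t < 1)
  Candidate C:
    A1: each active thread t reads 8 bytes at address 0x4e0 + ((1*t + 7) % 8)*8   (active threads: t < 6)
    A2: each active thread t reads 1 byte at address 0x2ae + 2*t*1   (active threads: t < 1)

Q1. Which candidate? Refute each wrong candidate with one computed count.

A: A1 gives 3 transactions, not 2
B: A1 gives 3 transactions, not 2
C: all counts match (2,1)

Answer: C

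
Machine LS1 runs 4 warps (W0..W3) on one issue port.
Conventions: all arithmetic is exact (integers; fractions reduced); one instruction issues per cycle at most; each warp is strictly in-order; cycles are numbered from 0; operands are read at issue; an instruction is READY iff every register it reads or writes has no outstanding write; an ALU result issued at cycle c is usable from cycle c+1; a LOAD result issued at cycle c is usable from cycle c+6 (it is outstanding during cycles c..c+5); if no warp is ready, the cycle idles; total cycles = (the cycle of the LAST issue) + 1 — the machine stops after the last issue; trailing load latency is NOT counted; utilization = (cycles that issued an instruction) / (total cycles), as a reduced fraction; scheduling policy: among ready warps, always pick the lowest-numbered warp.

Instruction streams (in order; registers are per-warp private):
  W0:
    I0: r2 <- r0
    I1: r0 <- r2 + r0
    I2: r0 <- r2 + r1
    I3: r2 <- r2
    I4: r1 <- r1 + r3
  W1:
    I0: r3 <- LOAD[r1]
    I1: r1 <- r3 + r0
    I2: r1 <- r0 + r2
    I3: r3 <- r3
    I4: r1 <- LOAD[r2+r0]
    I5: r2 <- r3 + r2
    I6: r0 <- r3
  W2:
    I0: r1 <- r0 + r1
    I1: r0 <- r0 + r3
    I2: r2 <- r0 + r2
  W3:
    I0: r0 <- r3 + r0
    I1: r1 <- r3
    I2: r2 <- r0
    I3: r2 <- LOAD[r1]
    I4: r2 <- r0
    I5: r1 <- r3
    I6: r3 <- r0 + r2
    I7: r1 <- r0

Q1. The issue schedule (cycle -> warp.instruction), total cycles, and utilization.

cycle 0: W0.I0
cycle 1: W0.I1
cycle 2: W0.I2
cycle 3: W0.I3
cycle 4: W0.I4
cycle 5: W1.I0
cycle 6: W2.I0
cycle 7: W2.I1
cycle 8: W2.I2
cycle 9: W3.I0
cycle 10: W3.I1
cycle 11: W1.I1
cycle 12: W1.I2
cycle 13: W1.I3
cycle 14: W1.I4
cycle 15: W1.I5
cycle 16: W1.I6
cycle 17: W3.I2
cycle 18: W3.I3
cycle 19: idle
cycle 20: idle
cycle 21: idle
cycle 22: idle
cycle 23: idle
cycle 24: W3.I4
cycle 25: W3.I5
cycle 26: W3.I6
cycle 27: W3.I7

Answer: 28 cycles, utilization 23/28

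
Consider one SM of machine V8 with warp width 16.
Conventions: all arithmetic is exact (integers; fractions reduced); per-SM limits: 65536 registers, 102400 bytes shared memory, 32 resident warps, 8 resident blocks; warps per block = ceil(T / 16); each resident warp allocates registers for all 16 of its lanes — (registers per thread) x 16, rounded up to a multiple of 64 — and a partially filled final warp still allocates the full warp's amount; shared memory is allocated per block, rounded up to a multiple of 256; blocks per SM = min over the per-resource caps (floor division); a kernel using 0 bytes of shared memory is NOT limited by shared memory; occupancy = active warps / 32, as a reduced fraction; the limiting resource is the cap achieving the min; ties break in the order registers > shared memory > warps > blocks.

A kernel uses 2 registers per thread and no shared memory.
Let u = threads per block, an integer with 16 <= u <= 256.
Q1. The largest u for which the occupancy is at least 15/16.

Answer: u = 256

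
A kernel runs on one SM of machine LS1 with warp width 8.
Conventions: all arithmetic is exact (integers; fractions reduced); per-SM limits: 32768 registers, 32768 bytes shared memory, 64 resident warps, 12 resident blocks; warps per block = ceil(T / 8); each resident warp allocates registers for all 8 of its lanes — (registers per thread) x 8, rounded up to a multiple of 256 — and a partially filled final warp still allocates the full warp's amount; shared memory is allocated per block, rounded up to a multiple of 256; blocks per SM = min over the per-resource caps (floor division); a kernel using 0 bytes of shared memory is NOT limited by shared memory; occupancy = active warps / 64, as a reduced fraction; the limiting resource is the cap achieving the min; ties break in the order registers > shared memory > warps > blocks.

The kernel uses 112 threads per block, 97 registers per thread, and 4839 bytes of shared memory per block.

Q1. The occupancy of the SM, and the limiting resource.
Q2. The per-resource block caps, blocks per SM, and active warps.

Answer: occupancy 7/16, limited by registers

registers: 2 blocks
shared memory: 6 blocks
warps: 4 blocks
blocks: 12 blocks

Answer: 2 blocks, 28 active warps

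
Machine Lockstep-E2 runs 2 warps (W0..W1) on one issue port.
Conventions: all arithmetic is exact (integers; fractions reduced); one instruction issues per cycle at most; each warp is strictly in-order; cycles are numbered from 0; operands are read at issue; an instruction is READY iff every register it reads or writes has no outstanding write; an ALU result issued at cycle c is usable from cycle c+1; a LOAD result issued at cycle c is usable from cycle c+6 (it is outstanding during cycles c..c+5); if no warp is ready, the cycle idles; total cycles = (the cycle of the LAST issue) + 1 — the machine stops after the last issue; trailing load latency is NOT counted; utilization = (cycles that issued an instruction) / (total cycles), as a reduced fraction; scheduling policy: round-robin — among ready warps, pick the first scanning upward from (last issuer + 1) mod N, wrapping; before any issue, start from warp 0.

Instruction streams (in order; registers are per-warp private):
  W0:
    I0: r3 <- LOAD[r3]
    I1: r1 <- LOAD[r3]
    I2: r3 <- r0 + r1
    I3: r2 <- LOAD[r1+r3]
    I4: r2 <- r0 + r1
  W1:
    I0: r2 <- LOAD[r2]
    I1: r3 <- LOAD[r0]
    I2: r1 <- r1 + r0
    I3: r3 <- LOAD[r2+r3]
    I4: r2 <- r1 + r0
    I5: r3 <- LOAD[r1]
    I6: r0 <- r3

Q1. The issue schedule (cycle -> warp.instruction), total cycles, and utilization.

cycle 0: W0.I0
cycle 1: W1.I0
cycle 2: W1.I1
cycle 3: W1.I2
cycle 4: idle
cycle 5: idle
cycle 6: W0.I1
cycle 7: idle
cycle 8: W1.I3
cycle 9: W1.I4
cycle 10: idle
cycle 11: idle
cycle 12: W0.I2
cycle 13: W0.I3
cycle 14: W1.I5
cycle 15: idle
cycle 16: idle
cycle 17: idle
cycle 18: idle
cycle 19: W0.I4
cycle 20: W1.I6

Answer: 21 cycles, utilization 4/7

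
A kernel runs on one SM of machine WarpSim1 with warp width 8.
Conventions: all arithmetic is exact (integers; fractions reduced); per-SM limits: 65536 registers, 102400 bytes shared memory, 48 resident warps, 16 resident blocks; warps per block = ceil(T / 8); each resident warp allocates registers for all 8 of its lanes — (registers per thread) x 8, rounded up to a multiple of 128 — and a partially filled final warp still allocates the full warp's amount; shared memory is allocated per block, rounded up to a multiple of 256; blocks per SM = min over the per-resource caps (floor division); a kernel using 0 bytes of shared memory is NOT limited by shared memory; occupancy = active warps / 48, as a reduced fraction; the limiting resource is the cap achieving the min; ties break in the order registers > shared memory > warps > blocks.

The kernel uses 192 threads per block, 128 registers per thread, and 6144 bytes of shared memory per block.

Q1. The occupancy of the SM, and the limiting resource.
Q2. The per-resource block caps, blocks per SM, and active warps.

Answer: occupancy 1, limited by registers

registers: 2 blocks
shared memory: 16 blocks
warps: 2 blocks
blocks: 16 blocks

Answer: 2 blocks, 48 active warps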